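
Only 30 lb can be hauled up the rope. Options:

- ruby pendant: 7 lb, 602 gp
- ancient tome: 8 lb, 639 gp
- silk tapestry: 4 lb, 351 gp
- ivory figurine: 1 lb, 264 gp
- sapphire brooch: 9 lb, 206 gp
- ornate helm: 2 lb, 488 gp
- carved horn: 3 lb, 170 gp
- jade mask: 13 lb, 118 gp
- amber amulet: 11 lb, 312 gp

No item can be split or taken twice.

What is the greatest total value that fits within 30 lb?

Best packing: ruby pendant + ancient tome + silk tapestry + ivory figurine + ornate helm + carved horn — 25 lb, 2514 total.
No other feasible combination exceeds 2514.

2514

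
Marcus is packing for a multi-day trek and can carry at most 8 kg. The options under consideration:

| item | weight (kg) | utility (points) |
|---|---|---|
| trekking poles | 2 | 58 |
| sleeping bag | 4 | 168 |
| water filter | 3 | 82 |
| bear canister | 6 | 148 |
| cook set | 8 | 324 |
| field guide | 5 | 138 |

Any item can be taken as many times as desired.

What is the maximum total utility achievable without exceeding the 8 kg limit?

336

Best packing: 2×sleeping bag — 8 kg, 336 total.
Every other selection either busts 8 kg or fails to beat 336.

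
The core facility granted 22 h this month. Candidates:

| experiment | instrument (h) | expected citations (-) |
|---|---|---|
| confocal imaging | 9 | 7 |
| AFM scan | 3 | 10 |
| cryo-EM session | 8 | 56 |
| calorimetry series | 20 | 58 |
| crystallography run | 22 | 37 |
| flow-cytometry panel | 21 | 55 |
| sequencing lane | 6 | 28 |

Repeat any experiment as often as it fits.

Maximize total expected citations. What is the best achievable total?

140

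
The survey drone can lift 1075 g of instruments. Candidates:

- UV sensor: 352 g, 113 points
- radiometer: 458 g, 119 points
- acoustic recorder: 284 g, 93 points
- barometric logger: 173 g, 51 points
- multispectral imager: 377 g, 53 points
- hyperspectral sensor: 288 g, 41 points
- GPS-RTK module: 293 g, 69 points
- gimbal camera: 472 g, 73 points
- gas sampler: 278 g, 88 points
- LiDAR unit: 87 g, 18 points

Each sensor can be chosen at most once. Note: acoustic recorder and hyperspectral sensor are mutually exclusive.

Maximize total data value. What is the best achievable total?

Ranking by ratio (data value/g): acoustic recorder 0.33, UV sensor 0.32, gas sampler 0.32.
Taking UV sensor + acoustic recorder + gas sampler + LiDAR unit: 1001 g used, 312 in data value.
No other feasible combination exceeds 312.

312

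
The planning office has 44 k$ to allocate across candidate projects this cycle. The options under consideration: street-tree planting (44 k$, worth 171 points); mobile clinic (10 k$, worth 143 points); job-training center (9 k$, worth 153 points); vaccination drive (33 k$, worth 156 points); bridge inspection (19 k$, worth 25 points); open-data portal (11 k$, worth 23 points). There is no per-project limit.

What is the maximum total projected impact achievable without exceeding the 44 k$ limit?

612

The ratio ordering already packs tightly: 4×job-training center, 36 k$, 612.
Every other selection either busts 44 k$ or fails to beat 612.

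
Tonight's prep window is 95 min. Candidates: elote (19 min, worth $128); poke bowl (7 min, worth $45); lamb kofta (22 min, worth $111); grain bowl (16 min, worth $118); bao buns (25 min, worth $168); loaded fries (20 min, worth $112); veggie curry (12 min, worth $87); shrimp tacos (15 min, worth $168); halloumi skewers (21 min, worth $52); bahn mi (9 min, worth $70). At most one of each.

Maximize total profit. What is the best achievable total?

714

By profit per min: shrimp tacos 11.20, bahn mi 7.78, grain bowl 7.38 lead.
Taking the top-ratio dishes first gives elote + poke bowl + grain bowl + veggie curry + shrimp tacos + bahn mi for 616 (78 min).
Dropping bahn mi frees 9 min; slotting in bao buns (25 min) lifts the total to 714 at 94 min.
The spare 1 min is too small for any remaining dish, and no exchange beats 714.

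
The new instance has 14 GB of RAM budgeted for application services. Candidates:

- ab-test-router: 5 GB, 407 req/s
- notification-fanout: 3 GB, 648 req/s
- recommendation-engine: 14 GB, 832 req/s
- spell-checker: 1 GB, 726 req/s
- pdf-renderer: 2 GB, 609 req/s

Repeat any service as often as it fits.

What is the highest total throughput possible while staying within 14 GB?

Ranking by ratio (throughput/GB): spell-checker 726.00, pdf-renderer 304.50, notification-fanout 216.00.
Best packing: 14×spell-checker — 14 GB, 10164 total.

10164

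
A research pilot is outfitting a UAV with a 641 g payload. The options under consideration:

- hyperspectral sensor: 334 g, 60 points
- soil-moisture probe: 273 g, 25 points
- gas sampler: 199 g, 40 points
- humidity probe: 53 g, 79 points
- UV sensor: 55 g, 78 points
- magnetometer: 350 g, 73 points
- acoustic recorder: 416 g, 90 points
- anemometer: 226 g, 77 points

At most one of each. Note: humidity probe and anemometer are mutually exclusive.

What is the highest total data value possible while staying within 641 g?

257

Best packing: hyperspectral sensor + gas sampler + humidity probe + UV sensor — 641 g, 257 total.
Next best is humidity probe + UV sensor + acoustic recorder at 247 (524 g) — short by 10.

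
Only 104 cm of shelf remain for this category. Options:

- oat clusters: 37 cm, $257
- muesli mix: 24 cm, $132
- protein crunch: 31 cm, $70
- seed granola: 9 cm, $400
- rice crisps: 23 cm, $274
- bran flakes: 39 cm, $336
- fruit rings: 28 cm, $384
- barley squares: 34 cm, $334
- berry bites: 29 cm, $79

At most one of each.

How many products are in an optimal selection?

The maximum weekly sales within 104 cm is 1394.
seed granola + rice crisps + bran flakes + fruit rings hits 1394 at 99 cm.
Any selection reaching 1394 contains exactly 4 products.

4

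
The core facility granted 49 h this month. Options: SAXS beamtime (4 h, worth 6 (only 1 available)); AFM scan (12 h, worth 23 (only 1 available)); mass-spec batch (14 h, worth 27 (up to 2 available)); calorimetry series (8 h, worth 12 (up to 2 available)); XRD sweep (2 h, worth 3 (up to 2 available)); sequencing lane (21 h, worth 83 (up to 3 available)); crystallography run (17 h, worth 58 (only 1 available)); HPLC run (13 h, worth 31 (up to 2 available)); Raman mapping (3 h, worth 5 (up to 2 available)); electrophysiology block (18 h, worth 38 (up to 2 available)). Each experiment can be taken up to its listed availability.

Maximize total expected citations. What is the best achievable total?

177

A density-first pass picks 2×sequencing lane + 2×Raman mapping — 176 at 48 h.
The 3 h tied up in Raman mapping is better spent on 2×XRD sweep — total rises to 177 (49 h).
That's the maximum — no swap from here does better than 177.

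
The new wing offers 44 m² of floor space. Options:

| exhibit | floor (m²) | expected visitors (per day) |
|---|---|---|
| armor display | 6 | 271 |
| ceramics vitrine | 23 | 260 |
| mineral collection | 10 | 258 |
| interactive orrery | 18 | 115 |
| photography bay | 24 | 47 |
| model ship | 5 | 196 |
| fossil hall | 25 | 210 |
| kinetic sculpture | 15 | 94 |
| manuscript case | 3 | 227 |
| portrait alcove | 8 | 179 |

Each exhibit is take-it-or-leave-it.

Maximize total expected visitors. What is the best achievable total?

1131

Best packing: armor display + mineral collection + model ship + manuscript case + portrait alcove — 32 m², 1131 total.
The closest alternative, armor display + mineral collection + interactive orrery + model ship + manuscript case, reaches only 1067.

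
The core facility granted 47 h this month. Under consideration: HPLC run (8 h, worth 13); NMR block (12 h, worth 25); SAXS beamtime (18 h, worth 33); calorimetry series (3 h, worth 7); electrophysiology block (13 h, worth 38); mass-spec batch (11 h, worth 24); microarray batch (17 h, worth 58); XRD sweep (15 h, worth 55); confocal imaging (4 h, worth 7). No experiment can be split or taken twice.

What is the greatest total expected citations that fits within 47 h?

Best packing: electrophysiology block + microarray batch + XRD sweep — 45 h, 151 total.
The spare 2 h is too small for any remaining experiment, and no exchange beats 151.

151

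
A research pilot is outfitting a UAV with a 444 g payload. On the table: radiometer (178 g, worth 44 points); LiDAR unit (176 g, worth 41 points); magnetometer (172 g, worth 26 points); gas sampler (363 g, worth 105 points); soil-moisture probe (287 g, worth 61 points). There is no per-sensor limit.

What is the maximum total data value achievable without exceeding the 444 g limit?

Gas sampler uses 363 of the 444 g and totals 105.

105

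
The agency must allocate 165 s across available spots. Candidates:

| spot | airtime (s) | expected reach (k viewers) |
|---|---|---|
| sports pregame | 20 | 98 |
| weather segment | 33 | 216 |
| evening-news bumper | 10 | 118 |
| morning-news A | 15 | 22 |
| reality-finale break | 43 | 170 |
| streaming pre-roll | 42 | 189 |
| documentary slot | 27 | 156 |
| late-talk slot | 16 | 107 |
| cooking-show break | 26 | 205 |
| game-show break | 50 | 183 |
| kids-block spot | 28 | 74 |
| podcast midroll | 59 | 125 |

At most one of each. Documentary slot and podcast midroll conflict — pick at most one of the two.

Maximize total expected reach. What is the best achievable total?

Filling by ratio: sports pregame + weather segment + evening-news bumper + documentary slot + late-talk slot + cooking-show break + kids-block spot for 974, with 5 s left unused.
The 48 s tied up in sports pregame and kids-block spot is better spent on streaming pre-roll — total rises to 991 (154 s).

991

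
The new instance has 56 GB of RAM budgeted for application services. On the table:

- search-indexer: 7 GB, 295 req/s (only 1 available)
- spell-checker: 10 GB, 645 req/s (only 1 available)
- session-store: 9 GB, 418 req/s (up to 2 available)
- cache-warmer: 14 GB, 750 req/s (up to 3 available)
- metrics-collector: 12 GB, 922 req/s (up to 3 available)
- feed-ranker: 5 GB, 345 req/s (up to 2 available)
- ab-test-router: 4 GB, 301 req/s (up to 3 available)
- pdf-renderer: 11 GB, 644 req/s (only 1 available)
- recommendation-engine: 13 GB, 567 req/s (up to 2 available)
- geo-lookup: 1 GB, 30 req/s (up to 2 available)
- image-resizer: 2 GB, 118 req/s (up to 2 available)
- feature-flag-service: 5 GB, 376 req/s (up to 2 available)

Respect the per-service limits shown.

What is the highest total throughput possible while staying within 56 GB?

4238

Taking the top-ratio services first gives 3×metrics-collector + 3×ab-test-router + geo-lookup + image-resizer + feature-flag-service for 4193 (56 GB).
Replace ab-test-router and geo-lookup with feature-flag-service: the trade gains 45 net, giving 4238 at 56 GB.
No other feasible combination exceeds 4238.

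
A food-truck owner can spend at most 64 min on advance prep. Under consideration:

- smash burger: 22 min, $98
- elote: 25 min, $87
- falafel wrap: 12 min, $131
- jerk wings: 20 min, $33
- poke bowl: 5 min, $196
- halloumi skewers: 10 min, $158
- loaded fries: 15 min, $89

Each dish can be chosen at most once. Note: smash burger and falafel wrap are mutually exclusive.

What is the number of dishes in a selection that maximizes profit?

The maximum profit within 64 min is 607.
falafel wrap + jerk wings + poke bowl + halloumi skewers + loaded fries hits 607 at 62 min.
All optima have 5 dishes.

5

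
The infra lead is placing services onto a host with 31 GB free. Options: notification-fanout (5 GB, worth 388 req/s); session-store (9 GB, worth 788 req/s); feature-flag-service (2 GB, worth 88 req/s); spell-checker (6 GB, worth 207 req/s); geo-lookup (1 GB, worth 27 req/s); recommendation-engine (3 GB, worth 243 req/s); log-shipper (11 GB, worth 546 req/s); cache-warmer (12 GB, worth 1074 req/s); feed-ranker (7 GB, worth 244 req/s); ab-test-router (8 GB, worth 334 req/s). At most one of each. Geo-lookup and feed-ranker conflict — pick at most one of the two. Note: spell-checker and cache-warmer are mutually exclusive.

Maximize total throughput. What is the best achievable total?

The ratio ordering already packs tightly: notification-fanout + session-store + feature-flag-service + recommendation-engine + cache-warmer, 31 GB, 2581.

2581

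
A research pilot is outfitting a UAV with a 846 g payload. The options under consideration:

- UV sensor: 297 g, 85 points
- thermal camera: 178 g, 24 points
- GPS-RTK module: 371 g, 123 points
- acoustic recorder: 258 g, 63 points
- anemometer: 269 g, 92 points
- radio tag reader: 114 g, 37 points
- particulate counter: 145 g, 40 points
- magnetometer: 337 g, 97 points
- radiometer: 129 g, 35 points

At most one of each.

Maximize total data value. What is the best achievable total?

257

A density-first pass picks GPS-RTK module + anemometer + radio tag reader — 252 at 754 g.
The 269 g tied up in anemometer is better spent on magnetometer — total rises to 257 (822 g).
Runner-up GPS-RTK module + anemometer + particulate counter tops out at 255.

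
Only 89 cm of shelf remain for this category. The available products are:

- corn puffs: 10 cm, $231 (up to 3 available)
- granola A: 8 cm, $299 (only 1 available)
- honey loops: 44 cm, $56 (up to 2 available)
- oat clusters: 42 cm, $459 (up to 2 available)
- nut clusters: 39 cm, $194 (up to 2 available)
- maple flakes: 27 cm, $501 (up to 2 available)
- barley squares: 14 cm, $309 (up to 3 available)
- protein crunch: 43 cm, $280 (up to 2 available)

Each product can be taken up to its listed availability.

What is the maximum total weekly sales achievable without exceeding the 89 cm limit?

A density-first pass picks 3×corn puffs + granola A + 3×barley squares — 1919 at 80 cm.
Replace 2×corn puffs with maple flakes: the trade gains 39 net, giving 1958 at 87 cm.

1958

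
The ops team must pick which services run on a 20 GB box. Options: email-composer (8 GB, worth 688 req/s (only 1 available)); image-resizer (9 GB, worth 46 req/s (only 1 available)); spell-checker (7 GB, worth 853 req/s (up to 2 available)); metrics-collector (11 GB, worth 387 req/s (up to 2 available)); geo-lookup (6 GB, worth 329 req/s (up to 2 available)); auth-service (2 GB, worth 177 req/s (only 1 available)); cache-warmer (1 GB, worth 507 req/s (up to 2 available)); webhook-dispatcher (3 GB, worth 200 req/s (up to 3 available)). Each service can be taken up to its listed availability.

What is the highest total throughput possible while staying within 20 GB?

2920

Greedy by ratio would take 2×spell-checker + auth-service + 2×cache-warmer: 18 GB used, total 2897.
Dropping auth-service frees 2 GB; slotting in webhook-dispatcher (3 GB) lifts the total to 2920 at 19 GB.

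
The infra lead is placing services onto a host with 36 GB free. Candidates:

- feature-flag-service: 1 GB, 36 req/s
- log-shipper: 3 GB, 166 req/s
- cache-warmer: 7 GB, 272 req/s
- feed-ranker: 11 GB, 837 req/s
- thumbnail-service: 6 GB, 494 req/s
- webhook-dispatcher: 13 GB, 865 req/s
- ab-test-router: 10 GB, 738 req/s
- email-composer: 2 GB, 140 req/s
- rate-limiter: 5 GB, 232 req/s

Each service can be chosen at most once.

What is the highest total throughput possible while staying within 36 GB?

2580

Ranking by ratio (throughput/GB): thumbnail-service 82.33, feed-ranker 76.09, ab-test-router 73.80.
Taking the top-ratio services first gives feature-flag-service + log-shipper + feed-ranker + thumbnail-service + ab-test-router + email-composer for 2411 (33 GB).
The 10 GB tied up in feature-flag-service and log-shipper and thumbnail-service is better spent on webhook-dispatcher — total rises to 2580 (36 GB).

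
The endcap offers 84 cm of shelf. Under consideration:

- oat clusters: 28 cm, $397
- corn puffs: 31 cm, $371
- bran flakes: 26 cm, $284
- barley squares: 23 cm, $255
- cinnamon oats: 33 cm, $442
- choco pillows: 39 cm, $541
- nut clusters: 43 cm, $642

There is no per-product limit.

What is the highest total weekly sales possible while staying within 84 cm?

1191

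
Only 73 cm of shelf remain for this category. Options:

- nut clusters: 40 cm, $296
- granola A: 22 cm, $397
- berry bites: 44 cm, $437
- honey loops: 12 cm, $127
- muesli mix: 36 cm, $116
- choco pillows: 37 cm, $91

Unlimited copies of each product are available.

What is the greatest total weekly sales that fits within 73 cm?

1191

Taking 3×granola A: 66 cm used, 1191 in weekly sales.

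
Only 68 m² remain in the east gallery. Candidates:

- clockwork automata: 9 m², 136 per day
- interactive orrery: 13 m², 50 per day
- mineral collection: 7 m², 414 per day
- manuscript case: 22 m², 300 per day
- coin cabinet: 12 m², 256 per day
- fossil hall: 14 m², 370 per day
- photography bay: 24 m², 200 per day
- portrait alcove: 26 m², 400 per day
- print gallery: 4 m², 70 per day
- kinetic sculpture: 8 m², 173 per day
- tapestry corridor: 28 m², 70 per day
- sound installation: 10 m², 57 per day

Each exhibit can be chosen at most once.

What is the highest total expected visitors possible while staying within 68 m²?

1613

Filling by ratio: clockwork automata + mineral collection + coin cabinet + fossil hall + print gallery + kinetic sculpture + sound installation for 1476, with 4 m² left unused.
Replace clockwork automata and print gallery and sound installation with portrait alcove: the trade gains 137 net, giving 1613 at 67 m².
The spare 1 m² is too small for any remaining exhibit, and no exchange beats 1613.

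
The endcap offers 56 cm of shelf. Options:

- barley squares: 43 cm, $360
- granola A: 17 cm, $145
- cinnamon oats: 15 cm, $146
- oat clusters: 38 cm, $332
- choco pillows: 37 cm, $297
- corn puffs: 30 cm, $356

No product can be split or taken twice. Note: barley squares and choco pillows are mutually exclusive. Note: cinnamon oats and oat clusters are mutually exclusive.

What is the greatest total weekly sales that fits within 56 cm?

502

The ratio ordering already packs tightly: cinnamon oats + corn puffs, 45 cm, 502.
Runner-up granola A + corn puffs tops out at 501.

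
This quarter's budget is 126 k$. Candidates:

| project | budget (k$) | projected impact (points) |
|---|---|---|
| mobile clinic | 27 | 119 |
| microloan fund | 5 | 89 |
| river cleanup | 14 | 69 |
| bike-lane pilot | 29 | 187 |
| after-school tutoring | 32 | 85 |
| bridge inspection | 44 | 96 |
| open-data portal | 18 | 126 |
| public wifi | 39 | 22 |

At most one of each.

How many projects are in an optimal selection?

Optimal total is 675.
One optimal bundle: mobile clinic + microloan fund + river cleanup + bike-lane pilot + after-school tutoring + open-data portal (125 k$).
Every optimal selection uses 6 projects.

6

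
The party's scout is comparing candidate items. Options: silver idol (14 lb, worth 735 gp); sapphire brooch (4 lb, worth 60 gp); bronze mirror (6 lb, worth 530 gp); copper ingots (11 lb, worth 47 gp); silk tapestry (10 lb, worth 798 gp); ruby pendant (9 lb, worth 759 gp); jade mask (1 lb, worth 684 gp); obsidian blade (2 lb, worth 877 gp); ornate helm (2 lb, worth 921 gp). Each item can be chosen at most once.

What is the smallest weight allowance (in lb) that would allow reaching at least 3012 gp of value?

11

Look for the lowest-weight combination reaching 3012.
bronze mirror + jade mask + obsidian blade + ornate helm reaches 3012 using 11 lb.
No combination under 11 lb hits 3012.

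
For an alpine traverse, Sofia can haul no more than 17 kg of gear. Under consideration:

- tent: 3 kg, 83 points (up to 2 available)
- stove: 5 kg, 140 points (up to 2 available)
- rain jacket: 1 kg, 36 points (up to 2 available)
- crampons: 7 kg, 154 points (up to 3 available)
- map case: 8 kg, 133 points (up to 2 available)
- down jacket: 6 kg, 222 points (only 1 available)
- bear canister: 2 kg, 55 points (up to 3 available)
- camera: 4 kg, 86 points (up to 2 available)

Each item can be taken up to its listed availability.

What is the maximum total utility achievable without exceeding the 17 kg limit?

544

Filling by ratio: tent + stove + 2×rain jacket + down jacket for 517, with 1 kg left unused.
Dropping tent frees 3 kg; slotting in 2×bear canister (4 kg) lifts the total to 544 at 17 kg.
Nothing else within 17 kg beats 544.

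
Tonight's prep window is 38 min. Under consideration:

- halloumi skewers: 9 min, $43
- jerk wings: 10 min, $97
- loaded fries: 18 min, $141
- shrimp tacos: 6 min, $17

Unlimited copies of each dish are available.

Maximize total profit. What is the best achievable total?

335

By profit per min: jerk wings 9.70, loaded fries 7.83, halloumi skewers 4.78, shrimp tacos 2.83 lead.
Greedy by ratio would take 3×jerk wings + shrimp tacos: 36 min used, total 308.
Dropping jerk wings and shrimp tacos frees 16 min; slotting in loaded fries (18 min) lifts the total to 335 at 38 min.
No other feasible combination exceeds 335.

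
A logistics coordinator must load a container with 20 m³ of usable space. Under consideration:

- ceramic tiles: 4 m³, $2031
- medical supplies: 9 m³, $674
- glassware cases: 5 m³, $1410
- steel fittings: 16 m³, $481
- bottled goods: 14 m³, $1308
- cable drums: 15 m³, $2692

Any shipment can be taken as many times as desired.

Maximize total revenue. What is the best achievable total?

Density check — ceramic tiles 507.75, glassware cases 282.00, cable drums 179.47, bottled goods 93.43 are the best per m³.
The ratio ordering already packs tightly: 5×ceramic tiles, 20 m³, 10155.
That's the maximum — no swap from here does better than 10155.

10155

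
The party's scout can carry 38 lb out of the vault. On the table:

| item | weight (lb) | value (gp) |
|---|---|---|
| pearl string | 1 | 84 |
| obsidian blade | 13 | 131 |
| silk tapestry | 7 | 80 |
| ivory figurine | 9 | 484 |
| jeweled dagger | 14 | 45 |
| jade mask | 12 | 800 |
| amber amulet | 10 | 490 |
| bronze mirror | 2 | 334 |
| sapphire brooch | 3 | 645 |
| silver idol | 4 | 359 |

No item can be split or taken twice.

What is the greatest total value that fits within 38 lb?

By value per lb: sapphire brooch 215.00, bronze mirror 167.00, silver idol 89.75 lead.
Greedy by ratio would take pearl string + silk tapestry + ivory figurine + jade mask + bronze mirror + sapphire brooch + silver idol: 38 lb used, total 2786.
Dropping silk tapestry and silver idol frees 11 lb; slotting in amber amulet (10 lb) lifts the total to 2837 at 37 lb.

2837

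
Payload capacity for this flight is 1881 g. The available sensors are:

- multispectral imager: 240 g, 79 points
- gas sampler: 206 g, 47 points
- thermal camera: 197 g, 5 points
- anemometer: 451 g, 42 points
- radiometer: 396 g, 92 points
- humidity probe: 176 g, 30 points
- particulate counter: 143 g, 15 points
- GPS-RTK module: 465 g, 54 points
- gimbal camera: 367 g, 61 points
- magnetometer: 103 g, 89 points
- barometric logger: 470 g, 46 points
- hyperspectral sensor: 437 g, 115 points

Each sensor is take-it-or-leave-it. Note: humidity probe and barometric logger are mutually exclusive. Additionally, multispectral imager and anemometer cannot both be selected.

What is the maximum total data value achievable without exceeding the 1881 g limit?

483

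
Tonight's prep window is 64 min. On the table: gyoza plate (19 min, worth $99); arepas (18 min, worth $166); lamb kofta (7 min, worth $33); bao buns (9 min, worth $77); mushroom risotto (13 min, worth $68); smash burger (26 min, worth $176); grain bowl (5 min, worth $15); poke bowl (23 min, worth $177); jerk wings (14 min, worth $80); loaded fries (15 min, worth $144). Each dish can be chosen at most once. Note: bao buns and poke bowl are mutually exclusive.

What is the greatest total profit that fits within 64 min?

520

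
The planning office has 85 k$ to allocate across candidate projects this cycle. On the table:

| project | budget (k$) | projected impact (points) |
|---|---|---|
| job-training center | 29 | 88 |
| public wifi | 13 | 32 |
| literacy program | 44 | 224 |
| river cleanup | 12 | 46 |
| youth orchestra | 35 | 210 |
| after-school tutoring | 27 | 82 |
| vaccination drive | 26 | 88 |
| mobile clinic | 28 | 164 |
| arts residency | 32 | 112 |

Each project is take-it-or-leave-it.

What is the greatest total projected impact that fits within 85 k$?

434

Taking the top-ratio projects first gives river cleanup + youth orchestra + mobile clinic for 420 (75 k$).
Replace river cleanup and mobile clinic with literacy program: the trade gains 14 net, giving 434 at 79 k$.
That's the maximum — no swap from here does better than 434.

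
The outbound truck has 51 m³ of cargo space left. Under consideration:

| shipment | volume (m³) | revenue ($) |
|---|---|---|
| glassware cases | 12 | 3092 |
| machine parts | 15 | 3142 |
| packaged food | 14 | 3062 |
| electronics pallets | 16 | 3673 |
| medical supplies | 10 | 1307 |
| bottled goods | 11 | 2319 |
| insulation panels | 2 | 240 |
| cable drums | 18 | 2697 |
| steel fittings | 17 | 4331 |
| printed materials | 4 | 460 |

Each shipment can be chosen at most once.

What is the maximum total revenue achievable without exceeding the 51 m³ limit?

11796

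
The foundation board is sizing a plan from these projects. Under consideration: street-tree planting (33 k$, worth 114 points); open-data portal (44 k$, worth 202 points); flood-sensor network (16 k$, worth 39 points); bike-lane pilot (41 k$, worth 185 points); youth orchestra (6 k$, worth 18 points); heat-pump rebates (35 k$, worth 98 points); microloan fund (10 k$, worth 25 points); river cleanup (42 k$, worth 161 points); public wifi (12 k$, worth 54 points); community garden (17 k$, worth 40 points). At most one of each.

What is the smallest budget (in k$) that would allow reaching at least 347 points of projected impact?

85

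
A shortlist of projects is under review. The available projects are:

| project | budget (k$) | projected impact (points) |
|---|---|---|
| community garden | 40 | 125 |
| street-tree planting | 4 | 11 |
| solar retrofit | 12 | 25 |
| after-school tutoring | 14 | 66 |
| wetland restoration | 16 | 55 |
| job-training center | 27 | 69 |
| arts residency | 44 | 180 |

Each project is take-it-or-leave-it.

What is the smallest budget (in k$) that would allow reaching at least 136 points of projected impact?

Minimise k$ subject to total projected impact ≥ 136.
Taking solar retrofit + after-school tutoring + wetland restoration gives 146 (≥ 136) for 42 k$.
No combination under 42 k$ hits 136.

42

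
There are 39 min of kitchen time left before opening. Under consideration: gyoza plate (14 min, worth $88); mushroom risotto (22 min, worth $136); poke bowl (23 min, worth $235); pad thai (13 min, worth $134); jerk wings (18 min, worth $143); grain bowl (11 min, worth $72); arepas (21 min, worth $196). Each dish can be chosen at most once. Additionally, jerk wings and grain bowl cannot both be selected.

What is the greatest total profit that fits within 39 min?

369

Taking poke bowl + pad thai: 36 min used, 369 in profit.
Next best is jerk wings + arepas at 339 (39 min) — short by 30.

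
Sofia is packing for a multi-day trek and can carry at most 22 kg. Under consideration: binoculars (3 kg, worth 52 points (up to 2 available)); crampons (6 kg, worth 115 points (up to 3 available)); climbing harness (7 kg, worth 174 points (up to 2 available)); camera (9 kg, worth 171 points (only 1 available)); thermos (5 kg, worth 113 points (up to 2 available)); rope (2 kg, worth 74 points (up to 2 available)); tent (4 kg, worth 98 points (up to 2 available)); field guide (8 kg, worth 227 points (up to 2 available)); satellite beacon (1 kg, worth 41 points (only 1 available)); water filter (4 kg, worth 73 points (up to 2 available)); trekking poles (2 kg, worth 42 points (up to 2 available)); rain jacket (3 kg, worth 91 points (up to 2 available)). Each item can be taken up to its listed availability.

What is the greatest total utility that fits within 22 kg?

660

Greedy by ratio would take 2×rope + field guide + satellite beacon + trekking poles + 2×rain jacket: 21 kg used, total 640.
Dropping rope and trekking poles and rain jacket frees 7 kg; slotting in field guide (8 kg) lifts the total to 660 at 22 kg.
No other feasible combination exceeds 660.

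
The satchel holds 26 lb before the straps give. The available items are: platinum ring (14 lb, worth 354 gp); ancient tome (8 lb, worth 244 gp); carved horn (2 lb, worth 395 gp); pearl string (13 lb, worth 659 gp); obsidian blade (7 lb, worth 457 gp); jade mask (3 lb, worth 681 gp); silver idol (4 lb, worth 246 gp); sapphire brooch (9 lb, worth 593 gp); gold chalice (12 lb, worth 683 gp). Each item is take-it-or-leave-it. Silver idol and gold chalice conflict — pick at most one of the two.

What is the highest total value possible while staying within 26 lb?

2372

Best packing: carved horn + obsidian blade + jade mask + silver idol + sapphire brooch — 25 lb, 2372 total.
No other feasible combination exceeds 2372.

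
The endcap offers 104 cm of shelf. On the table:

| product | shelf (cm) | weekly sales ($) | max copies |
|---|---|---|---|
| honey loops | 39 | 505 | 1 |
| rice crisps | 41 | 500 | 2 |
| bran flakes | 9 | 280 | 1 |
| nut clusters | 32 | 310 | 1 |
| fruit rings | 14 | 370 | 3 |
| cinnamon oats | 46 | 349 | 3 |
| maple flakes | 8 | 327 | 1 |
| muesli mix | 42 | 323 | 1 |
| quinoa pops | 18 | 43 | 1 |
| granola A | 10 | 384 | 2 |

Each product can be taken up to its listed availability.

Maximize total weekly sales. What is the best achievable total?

2620

By weekly sales per cm: maple flakes 40.88, granola A 38.40, bran flakes 31.11 lead.
Filling by ratio: bran flakes + 3×fruit rings + maple flakes + quinoa pops + 2×granola A for 2528, with 7 cm left unused.
Dropping fruit rings and quinoa pops frees 32 cm; slotting in honey loops (39 cm) lifts the total to 2620 at 104 cm.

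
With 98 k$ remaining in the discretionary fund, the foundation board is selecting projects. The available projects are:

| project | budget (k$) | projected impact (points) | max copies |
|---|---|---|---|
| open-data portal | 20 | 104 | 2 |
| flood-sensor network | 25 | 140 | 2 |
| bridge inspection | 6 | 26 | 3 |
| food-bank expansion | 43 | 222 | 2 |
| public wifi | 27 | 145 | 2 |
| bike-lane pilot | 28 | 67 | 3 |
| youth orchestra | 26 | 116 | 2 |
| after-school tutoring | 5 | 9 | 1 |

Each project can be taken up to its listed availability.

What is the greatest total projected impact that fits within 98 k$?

Density check — flood-sensor network 5.60, public wifi 5.37, open-data portal 5.20 are the best per k$.
Open-data portal + 2×flood-sensor network + public wifi uses 97 of the 98 k$ and totals 529.
The spare 1 k$ is too small for any remaining project, and no exchange beats 529.

529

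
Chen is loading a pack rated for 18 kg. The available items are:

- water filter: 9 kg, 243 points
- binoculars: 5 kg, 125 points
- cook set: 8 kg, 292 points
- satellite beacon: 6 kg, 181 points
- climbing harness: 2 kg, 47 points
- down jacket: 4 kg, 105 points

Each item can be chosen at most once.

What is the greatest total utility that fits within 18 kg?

578

The ratio ordering already packs tightly: cook set + satellite beacon + down jacket, 18 kg, 578.
Runner-up water filter + cook set tops out at 535.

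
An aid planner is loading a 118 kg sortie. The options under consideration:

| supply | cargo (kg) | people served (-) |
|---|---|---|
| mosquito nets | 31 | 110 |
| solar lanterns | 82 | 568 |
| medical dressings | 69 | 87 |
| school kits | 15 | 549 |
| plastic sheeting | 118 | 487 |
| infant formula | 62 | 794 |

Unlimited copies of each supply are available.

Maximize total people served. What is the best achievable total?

3843

Ranking by ratio (people served/kg): school kits 36.60, infant formula 12.81, solar lanterns 6.93.
Best packing: 7×school kits — 105 kg, 3843 total.
No other feasible combination exceeds 3843.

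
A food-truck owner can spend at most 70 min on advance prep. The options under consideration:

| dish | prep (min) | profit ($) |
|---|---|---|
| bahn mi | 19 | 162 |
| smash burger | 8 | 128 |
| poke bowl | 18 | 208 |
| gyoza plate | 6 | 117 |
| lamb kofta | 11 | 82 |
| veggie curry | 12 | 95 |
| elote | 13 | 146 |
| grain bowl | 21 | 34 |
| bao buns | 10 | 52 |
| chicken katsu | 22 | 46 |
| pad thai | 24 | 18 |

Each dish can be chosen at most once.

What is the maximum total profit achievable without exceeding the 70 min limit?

776

Filling by ratio: bahn mi + smash burger + poke bowl + gyoza plate + elote for 761, with 6 min left unused.
Dropping bahn mi frees 19 min; slotting in lamb kofta + veggie curry (23 min) lifts the total to 776 at 68 min.
The closest alternative, bahn mi + smash burger + poke bowl + gyoza plate + elote, reaches only 761.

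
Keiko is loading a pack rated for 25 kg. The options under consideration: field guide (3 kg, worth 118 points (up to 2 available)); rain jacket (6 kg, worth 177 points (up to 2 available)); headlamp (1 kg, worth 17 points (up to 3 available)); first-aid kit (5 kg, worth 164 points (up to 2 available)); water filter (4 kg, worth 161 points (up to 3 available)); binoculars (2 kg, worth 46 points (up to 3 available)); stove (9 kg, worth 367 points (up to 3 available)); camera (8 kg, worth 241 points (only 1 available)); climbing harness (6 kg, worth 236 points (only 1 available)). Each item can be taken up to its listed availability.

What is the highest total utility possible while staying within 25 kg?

1013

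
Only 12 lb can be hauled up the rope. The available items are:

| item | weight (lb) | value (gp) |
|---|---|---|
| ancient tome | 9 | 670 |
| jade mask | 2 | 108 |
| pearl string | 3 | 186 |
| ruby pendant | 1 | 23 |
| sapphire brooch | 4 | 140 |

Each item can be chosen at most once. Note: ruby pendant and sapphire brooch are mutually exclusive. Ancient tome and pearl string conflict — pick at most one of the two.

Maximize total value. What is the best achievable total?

Ancient tome + jade mask + ruby pendant uses 12 of the 12 lb and totals 801.
An exhaustive check of the 32 subsets confirms 801.

801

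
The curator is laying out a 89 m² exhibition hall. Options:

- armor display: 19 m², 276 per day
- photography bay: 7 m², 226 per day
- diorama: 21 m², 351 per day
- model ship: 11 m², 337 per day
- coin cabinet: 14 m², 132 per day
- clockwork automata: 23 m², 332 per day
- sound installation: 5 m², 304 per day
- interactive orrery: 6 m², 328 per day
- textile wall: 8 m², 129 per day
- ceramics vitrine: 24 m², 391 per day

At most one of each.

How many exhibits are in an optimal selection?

Optimal total is 2069.
photography bay + diorama + model ship + coin cabinet + sound installation + interactive orrery + ceramics vitrine hits 2069 at 88 m².
All optima have 7 exhibits.

7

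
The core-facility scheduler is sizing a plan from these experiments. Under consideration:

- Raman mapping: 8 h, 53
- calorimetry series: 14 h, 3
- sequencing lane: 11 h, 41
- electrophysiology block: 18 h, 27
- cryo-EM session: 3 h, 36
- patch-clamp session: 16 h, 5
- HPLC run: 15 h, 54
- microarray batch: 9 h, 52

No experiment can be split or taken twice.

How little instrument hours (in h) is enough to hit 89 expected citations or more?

11

Need the lightest bundle worth ≥ 89.
Taking Raman mapping + cryo-EM session gives 89 (≥ 89) for 11 h.
Any bundle with less than 11 h falls short of 89.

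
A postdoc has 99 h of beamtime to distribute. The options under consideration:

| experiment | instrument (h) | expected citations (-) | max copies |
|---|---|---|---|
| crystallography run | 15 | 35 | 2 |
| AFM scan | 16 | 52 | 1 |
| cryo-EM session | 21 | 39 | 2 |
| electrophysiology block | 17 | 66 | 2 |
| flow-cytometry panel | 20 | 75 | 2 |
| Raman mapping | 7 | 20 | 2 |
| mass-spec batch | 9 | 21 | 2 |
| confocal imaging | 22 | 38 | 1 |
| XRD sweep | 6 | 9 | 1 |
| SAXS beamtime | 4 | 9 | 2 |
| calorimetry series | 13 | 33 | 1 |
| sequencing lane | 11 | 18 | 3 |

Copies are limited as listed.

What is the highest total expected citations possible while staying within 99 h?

355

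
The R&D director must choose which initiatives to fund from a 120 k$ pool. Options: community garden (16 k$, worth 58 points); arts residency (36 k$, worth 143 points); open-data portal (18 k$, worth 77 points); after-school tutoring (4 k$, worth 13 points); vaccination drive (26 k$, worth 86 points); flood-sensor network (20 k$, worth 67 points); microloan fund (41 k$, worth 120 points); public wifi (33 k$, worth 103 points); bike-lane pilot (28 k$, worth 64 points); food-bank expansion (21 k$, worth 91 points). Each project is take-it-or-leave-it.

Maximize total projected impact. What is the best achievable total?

455

Ranking by ratio (projected impact/k$): food-bank expansion 4.33, open-data portal 4.28, arts residency 3.97, community garden 3.62.
A density-first pass picks community garden + arts residency + open-data portal + after-school tutoring + flood-sensor network + food-bank expansion — 449 at 115 k$.
Dropping after-school tutoring and flood-sensor network frees 24 k$; slotting in vaccination drive (26 k$) lifts the total to 455 at 117 k$.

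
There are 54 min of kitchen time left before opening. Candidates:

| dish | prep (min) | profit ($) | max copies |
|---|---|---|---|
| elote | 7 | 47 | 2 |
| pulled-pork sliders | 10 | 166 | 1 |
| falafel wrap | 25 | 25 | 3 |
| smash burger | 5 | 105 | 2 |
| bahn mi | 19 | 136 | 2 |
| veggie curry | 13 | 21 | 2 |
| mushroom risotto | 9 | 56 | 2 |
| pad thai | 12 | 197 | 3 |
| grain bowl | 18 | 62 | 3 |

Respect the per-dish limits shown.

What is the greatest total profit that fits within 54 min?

862

A density-first pass picks elote + pulled-pork sliders + 2×smash burger + 2×pad thai — 817 at 51 min.
The 12 min tied up in elote and smash burger is better spent on pad thai — total rises to 862 (51 min).
Every other selection either busts 54 min or exceeds an availability limit or fails to beat 862.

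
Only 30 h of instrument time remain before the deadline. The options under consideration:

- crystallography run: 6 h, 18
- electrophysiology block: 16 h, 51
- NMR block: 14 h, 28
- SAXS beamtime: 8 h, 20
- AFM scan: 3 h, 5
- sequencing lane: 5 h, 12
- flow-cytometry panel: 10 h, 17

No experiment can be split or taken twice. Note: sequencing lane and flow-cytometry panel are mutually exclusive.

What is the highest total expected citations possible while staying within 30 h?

89

The ratio ordering already packs tightly: crystallography run + electrophysiology block + SAXS beamtime, 30 h, 89.
No other feasible combination exceeds 89.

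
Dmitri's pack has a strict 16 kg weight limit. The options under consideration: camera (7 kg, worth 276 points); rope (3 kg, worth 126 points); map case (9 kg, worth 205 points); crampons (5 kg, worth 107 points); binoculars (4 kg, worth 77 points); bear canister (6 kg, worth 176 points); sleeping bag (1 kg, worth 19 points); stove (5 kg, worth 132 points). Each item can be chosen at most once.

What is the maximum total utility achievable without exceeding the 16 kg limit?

578

By utility per kg: rope 42.00, camera 39.43, bear canister 29.33, stove 26.40 lead.
Taking camera + rope + bear canister: 16 kg used, 578 in utility.
Runner-up camera + rope + sleeping bag + stove tops out at 553.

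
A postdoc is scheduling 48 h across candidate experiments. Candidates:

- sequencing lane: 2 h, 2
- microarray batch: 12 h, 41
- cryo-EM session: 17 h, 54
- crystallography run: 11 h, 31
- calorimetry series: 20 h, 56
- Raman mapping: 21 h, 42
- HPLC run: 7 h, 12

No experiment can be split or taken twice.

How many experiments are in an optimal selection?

The maximum expected citations within 48 h is 141.
For example cryo-EM session + crystallography run + calorimetry series achieves it, using 48 h.
Every optimal selection uses 3 experiments.

3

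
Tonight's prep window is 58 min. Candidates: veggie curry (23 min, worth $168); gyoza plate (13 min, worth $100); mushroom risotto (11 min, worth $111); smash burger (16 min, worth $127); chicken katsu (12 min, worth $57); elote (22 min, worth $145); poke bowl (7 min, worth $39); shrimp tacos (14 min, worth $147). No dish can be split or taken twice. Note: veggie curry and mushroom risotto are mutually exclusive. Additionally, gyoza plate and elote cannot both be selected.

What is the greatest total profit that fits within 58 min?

Best packing: gyoza plate + mushroom risotto + smash burger + shrimp tacos — 54 min, 485 total.
That's the maximum — no feasible swap from here does better than 485.

485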